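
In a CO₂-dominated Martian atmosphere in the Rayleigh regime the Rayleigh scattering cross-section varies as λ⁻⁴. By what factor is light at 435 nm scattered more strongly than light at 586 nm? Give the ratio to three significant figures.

Rayleigh scattering ∝ λ⁻⁴, so the ratio of coefficients is the inverse fourth power of the wavelength ratio.
σ(435)/σ(586) = (586/435)⁴ = (1.3471)⁴ = 3.293.

3.29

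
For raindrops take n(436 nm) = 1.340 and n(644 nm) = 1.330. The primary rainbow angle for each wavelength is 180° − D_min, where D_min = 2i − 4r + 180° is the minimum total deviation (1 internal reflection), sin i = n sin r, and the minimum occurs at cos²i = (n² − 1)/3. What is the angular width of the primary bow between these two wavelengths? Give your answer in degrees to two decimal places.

At 436 nm (n = 1.340): cos²i = 0.26520 → i = 59.004°, r = 39.770°, D_min = 138.929°, rainbow angle = 41.071°.
At 644 nm (n = 1.330): cos²i = 0.25630 → i = 59.585°, r = 40.422°, D_min = 137.484°, rainbow angle = 42.516°.
Angular width = |41.071° − 42.516°| = 1.445°.

1.45°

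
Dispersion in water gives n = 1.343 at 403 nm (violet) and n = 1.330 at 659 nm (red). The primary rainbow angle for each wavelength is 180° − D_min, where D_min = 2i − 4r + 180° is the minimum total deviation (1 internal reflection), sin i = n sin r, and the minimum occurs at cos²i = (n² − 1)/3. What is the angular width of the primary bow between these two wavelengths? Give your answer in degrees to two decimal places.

1.87°

At 403 nm (n = 1.343): cos²i = 0.26788 → i = 58.830°, r = 39.577°, D_min = 139.354°, rainbow angle = 40.646°.
At 659 nm (n = 1.330): cos²i = 0.25630 → i = 59.585°, r = 40.422°, D_min = 137.484°, rainbow angle = 42.516°.
Angular width = |40.646° − 42.516°| = 1.871°.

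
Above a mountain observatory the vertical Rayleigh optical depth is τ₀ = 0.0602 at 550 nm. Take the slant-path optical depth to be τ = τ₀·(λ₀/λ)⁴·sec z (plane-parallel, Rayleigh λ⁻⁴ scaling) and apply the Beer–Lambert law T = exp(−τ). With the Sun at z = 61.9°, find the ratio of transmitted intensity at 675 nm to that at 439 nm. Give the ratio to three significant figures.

1.30

Airmass: sec 61.9° = 2.1231.
τ(675 nm) = 0.0602 × (550/675)⁴ × 2.1231 = 0.0602 × 0.4408 × 2.1231 = 0.0563.
τ(439 nm) = 0.0602 × (550/439)⁴ × 2.1231 = 0.0602 × 2.4637 × 2.1231 = 0.3149.
T(675)/T(439) = exp(τ_B − τ_A) = exp(0.2586) = 1.2951.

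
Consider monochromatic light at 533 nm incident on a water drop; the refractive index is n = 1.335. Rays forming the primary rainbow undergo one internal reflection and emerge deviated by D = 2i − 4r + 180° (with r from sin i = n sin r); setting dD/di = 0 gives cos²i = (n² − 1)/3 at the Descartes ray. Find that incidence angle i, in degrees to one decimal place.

59.3°

cos²i = (1.335² − 1)/3 = (1.78222 − 1)/3 = 0.26074.
cos i = 0.51063, so i = 59.294°.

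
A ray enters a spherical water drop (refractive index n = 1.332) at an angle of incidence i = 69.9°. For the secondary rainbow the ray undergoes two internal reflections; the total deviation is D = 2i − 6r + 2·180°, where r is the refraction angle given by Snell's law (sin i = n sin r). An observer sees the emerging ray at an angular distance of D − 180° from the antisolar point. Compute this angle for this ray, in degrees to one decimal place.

50.8°

sin r = sin 69.9° / 1.332 = 0.9391/1.332 = 0.7050; r = 44.83°.
D = 2·69.9° − 6·44.83° + 2·180° = 139.80° − 268.99° + 360° = 230.81°.
Angle from antisolar point = D − 180° = 50.81°.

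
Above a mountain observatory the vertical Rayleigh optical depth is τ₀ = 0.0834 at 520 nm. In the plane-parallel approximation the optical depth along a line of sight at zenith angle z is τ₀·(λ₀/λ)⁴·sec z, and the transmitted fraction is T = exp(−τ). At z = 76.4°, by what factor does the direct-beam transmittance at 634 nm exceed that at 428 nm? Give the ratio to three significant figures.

Airmass: sec 76.4° = 4.2527.
τ(634 nm) = 0.0834 × (520/634)⁴ × 4.2527 = 0.0834 × 0.4525 × 4.2527 = 0.1605.
τ(428 nm) = 0.0834 × (520/428)⁴ × 4.2527 = 0.0834 × 2.1789 × 4.2527 = 0.7728.
T(634)/T(428) = exp(τ_B − τ_A) = exp(0.6123) = 1.8447.

1.84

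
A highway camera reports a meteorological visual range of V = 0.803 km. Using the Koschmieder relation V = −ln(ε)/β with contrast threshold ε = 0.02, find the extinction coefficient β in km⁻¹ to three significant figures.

β = −ln(0.02) / V = 3.912 / 0.803 = 4.8718 km⁻¹.

4.87 km⁻¹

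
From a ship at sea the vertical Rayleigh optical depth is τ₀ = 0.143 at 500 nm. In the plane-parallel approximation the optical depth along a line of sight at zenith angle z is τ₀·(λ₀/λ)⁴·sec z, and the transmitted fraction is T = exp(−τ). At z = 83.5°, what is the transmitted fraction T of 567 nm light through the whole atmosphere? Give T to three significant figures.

0.466

sec 83.5° = 8.8337.
τ = 0.143 × (500/567)⁴ × 8.8337 = 0.143 × 0.6047 × 8.8337 = 0.7639.
T = exp(−0.7639) = 0.4659.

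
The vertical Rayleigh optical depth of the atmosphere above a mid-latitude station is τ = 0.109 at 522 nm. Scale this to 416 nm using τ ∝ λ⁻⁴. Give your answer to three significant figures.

0.270

τ(416 nm) = τ(522 nm) × (522/416)⁴ = 0.109 × (1.2548)⁴ = 0.109 × 2.4792 = 0.2702.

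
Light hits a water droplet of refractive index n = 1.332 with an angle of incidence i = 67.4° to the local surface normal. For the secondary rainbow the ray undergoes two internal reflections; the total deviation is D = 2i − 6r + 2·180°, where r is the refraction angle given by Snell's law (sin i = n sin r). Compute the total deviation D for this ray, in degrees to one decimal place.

231.5°

sin r = sin 67.4° / 1.332 = 0.9232/1.332 = 0.6931; r = 43.88°.
D = 2·67.4° − 6·43.88° + 2·180° = 134.80° − 263.26° + 360° = 231.54°.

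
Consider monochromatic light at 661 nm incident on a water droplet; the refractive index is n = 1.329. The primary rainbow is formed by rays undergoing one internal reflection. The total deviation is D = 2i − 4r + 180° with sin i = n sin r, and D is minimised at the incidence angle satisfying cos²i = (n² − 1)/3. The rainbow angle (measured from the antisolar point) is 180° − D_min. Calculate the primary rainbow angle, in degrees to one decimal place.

cos²i = (1.76624 − 1)/3 = 0.25541; i = arccos(0.50538) = 59.643°.
sin r = sin 59.643°/1.329 = 0.64928; r = 40.487°.
D_min = 2·59.643° − 4·40.487° + 180° = 137.337°.
Rainbow angle = 180° − D_min = 42.663°.

42.7°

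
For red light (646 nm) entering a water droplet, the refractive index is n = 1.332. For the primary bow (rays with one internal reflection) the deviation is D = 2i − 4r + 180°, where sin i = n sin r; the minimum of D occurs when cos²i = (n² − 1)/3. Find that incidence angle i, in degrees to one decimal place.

59.5°

cos²i = (1.332² − 1)/3 = (1.77422 − 1)/3 = 0.25807.
cos i = 0.50801, so i = 59.469°.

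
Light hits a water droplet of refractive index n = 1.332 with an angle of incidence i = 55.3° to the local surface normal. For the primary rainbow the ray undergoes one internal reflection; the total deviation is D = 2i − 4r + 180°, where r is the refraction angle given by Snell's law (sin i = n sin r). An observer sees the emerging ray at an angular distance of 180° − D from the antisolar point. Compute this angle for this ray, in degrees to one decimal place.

sin r = sin 55.3° / 1.332 = 0.8221/1.332 = 0.6172; r = 38.11°.
D = 2·55.3° − 4·38.11° + 180° = 110.60° − 152.46° + 180° = 138.14°.
Angle from antisolar point = 180° − D = 41.86°.

41.9°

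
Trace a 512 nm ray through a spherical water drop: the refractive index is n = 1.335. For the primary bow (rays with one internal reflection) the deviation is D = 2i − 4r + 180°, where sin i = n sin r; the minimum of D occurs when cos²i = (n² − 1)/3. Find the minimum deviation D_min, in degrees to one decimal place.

cos²i = (1.78222 − 1)/3 = 0.26074; i = arccos(0.51063) = 59.294°.
sin r = sin 59.294°/1.335 = 0.64405; r = 40.094°.
D_min = 2·59.294° − 4·40.094° + 180° = 138.212°.

138.2°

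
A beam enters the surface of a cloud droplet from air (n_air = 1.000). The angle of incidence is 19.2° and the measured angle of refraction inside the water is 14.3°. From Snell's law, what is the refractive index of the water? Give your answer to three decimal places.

n = sin θ_i / sin θ_r = sin 19.2° / sin 14.3° = 0.3289 / 0.2470 = 1.3314.

1.331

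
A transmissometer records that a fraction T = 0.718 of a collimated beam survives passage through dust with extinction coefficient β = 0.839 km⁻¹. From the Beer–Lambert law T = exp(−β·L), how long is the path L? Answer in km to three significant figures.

Beer–Lambert: T = exp(−βL) ⇒ L = −ln(T)/β = −ln(0.718)/0.839 = 0.3313/0.839 = 0.3949 km.

0.395 km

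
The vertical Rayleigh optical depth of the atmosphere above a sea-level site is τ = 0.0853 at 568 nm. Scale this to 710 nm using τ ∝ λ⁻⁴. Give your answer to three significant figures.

τ(710 nm) = τ(568 nm) × (568/710)⁴ = 0.0853 × (0.8000)⁴ = 0.0853 × 0.4096 = 0.0349.

0.0349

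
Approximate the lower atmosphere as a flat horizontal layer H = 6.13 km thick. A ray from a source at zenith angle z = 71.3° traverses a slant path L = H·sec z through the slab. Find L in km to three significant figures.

19.1 km

sec z = 1/cos 71.3° = 3.1190.
L = 6.13 × 3.1190 = 19.120 km.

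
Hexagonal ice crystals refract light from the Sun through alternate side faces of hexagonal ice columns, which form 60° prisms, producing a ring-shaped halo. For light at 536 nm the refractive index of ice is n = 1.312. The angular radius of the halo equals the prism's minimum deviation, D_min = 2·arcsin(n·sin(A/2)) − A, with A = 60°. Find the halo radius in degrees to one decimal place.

n·sin(A/2) = 1.312 × sin 30° = 1.312 × 0.5000 = 0.6560.
D_min = 2·arcsin(0.6560) − 60° = 2 × 40.996° − 60° = 21.991°.

22.0°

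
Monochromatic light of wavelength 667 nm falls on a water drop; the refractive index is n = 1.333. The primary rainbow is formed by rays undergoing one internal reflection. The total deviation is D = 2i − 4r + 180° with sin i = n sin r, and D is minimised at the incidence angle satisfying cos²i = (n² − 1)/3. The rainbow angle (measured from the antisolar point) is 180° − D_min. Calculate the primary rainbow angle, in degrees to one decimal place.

42.1°

cos²i = (1.77689 − 1)/3 = 0.25896; i = arccos(0.50888) = 59.410°.
sin r = sin 59.410°/1.333 = 0.64579; r = 40.225°.
D_min = 2·59.410° − 4·40.225° + 180° = 137.922°.
Rainbow angle = 180° − D_min = 42.078°.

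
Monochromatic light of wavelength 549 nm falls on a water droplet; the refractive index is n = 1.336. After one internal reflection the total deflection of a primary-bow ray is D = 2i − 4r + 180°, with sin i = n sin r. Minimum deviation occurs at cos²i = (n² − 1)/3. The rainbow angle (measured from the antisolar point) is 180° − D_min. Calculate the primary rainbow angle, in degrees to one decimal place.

41.6°

cos²i = (1.78490 − 1)/3 = 0.26163; i = arccos(0.51150) = 59.236°.
sin r = sin 59.236°/1.336 = 0.64318; r = 40.029°.
D_min = 2·59.236° − 4·40.029° + 180° = 138.356°.
Rainbow angle = 180° − D_min = 41.644°.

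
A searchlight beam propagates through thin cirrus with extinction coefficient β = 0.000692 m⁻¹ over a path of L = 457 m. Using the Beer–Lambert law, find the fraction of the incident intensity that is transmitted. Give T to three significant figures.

τ = β·L = 0.000692 × 457 = 0.3162.
T = exp(−0.3162) = 0.7289.

0.729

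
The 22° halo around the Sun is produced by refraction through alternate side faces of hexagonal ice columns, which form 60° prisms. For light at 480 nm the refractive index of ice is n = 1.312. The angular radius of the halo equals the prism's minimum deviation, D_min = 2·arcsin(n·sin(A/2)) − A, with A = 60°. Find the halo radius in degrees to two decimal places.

n·sin(A/2) = 1.312 × sin 30° = 1.312 × 0.5000 = 0.6560.
D_min = 2·arcsin(0.6560) − 60° = 2 × 40.996° − 60° = 21.991°.

21.99°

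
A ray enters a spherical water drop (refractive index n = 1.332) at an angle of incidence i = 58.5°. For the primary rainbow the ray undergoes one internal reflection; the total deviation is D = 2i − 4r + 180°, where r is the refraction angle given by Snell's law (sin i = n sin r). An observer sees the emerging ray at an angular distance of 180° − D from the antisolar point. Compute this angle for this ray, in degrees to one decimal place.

sin r = sin 58.5° / 1.332 = 0.8526/1.332 = 0.6401; r = 39.80°.
D = 2·58.5° − 4·39.80° + 180° = 117.00° − 159.20° + 180° = 137.80°.
Angle from antisolar point = 180° − D = 42.20°.

42.2°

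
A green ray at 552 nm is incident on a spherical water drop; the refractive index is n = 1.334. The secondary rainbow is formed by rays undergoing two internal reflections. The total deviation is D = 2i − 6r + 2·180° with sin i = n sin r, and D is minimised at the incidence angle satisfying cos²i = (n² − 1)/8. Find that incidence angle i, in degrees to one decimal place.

71.8°

cos²i = (1.334² − 1)/8 = (1.77956 − 1)/8 = 0.09744.
cos i = 0.31216, so i = 71.810°.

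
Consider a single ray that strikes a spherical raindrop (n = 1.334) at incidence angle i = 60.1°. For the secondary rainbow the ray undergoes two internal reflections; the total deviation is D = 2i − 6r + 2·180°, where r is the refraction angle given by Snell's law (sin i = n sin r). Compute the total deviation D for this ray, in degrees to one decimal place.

237.0°

sin r = sin 60.1° / 1.334 = 0.8669/1.334 = 0.6498; r = 40.53°.
D = 2·60.1° − 6·40.53° + 2·180° = 120.20° − 243.18° + 360° = 237.02°.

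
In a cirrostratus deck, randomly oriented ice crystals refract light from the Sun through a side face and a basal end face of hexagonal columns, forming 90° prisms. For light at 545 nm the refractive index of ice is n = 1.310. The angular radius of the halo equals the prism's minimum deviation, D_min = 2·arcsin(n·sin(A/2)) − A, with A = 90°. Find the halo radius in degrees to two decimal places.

45.73°

n·sin(A/2) = 1.310 × sin 45° = 1.310 × 0.7071 = 0.9263.
D_min = 2·arcsin(0.9263) − 90° = 2 × 67.867° − 90° = 45.733°.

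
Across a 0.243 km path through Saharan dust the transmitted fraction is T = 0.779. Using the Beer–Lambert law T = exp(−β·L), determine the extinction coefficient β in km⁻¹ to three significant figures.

1.03 km⁻¹

Beer–Lambert: T = exp(−βL) ⇒ β = −ln(T)/L = −ln(0.779)/0.243 = 0.2497/0.243 = 1.028 km⁻¹.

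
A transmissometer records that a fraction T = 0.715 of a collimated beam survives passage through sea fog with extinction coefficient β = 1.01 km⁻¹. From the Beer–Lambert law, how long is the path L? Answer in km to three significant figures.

Beer–Lambert: T = exp(−βL) ⇒ L = −ln(T)/β = −ln(0.715)/1.01 = 0.3355/1.01 = 0.3322 km.

0.332 km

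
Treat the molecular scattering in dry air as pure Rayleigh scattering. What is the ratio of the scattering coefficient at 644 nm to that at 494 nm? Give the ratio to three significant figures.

0.346

Rayleigh scattering ∝ λ⁻⁴, so the ratio of coefficients is the inverse fourth power of the wavelength ratio.
σ(644)/σ(494) = (494/644)⁴ = (0.7671)⁴ = 0.3462.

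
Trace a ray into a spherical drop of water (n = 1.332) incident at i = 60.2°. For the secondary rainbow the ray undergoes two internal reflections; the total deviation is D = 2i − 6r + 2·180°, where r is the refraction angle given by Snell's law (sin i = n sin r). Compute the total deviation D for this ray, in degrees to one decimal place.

sin r = sin 60.2° / 1.332 = 0.8678/1.332 = 0.6515; r = 40.65°.
D = 2·60.2° − 6·40.65° + 2·180° = 120.40° − 243.92° + 360° = 236.48°.

236.5°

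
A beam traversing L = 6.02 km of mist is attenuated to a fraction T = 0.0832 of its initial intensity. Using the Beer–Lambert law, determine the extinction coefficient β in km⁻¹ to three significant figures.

0.413 km⁻¹

Beer–Lambert: T = exp(−βL) ⇒ β = −ln(T)/L = −ln(0.0832)/6.02 = 2.4865/6.02 = 0.413 km⁻¹.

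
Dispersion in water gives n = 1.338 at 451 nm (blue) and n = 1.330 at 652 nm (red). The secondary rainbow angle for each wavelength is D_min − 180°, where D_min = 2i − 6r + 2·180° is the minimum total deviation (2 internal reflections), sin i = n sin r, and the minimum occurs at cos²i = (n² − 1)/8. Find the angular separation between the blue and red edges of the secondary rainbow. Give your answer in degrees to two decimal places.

2.09°

At 451 nm (n = 1.338): cos²i = 0.09878 → i = 71.682°, r = 45.195°, D_min = 232.193°, rainbow angle = 52.193°.
At 652 nm (n = 1.330): cos²i = 0.09611 → i = 71.940°, r = 45.630°, D_min = 230.101°, rainbow angle = 50.101°.
Angular width = |52.193° − 50.101°| = 2.092°.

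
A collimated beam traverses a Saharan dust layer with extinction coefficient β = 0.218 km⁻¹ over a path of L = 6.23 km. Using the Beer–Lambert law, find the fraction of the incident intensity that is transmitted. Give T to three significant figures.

0.257

τ = β·L = 0.218 × 6.23 = 1.3581.
T = exp(−1.3581) = 0.2571.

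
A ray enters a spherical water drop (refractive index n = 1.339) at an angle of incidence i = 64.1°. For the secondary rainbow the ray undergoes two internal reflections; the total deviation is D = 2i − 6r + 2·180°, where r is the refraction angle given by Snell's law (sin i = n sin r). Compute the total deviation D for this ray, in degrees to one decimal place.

sin r = sin 64.1° / 1.339 = 0.8996/1.339 = 0.6718; r = 42.21°.
D = 2·64.1° − 6·42.21° + 2·180° = 128.20° − 253.24° + 360° = 234.96°.

235.0°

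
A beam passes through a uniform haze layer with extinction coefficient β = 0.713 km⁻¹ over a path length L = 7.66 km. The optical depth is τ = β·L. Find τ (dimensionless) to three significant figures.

τ = β·L = 0.713 × 7.66 = 5.4616.

5.46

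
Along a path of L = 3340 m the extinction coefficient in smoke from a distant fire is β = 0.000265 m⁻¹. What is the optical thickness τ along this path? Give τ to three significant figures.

0.885

τ = β·L = 0.000265 × 3340 = 0.8851.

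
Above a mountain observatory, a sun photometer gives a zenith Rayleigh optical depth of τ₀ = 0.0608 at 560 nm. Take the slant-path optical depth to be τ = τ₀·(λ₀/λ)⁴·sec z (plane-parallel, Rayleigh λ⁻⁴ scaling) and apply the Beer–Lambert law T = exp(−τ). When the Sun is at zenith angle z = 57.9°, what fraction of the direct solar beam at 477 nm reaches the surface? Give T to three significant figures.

sec 57.9° = 1.8818.
τ = 0.0608 × (560/477)⁴ × 1.8818 = 0.0608 × 1.8997 × 1.8818 = 0.2174.
T = exp(−0.2174) = 0.8046.

0.805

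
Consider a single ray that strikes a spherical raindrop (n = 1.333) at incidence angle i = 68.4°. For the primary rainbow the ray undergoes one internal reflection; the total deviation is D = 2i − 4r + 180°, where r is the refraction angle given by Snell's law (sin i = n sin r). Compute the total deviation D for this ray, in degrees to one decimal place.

sin r = sin 68.4° / 1.333 = 0.9298/1.333 = 0.6975; r = 44.23°.
D = 2·68.4° − 4·44.23° + 180° = 136.80° − 176.91° + 180° = 139.89°.

139.9°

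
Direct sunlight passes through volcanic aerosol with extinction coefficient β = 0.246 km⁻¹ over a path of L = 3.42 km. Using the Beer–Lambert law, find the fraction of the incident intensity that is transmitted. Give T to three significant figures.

0.431

τ = β·L = 0.246 × 3.42 = 0.8413.
T = exp(−0.8413) = 0.4311.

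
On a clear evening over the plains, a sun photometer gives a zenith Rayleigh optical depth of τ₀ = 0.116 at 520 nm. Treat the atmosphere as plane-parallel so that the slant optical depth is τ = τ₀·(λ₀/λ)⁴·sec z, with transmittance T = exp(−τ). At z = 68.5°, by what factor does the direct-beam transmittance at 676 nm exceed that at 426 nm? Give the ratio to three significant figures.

Airmass: sec 68.5° = 2.7285.
τ(676 nm) = 0.116 × (520/676)⁴ × 2.7285 = 0.116 × 0.3501 × 2.7285 = 0.1108.
τ(426 nm) = 0.116 × (520/426)⁴ × 2.7285 = 0.116 × 2.2201 × 2.7285 = 0.7027.
T(676)/T(426) = exp(τ_B − τ_A) = exp(0.5919) = 1.8074.

1.81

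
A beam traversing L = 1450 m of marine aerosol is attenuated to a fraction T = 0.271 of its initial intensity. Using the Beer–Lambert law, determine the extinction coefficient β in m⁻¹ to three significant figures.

0.000900 m⁻¹

Beer–Lambert: T = exp(−βL) ⇒ β = −ln(T)/L = −ln(0.271)/1450 = 1.3056/1450 = 0.0009004 m⁻¹.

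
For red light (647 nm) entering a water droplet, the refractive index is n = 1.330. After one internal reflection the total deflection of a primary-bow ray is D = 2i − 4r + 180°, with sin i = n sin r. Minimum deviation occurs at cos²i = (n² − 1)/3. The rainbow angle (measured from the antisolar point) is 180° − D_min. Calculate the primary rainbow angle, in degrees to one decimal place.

42.5°

cos²i = (1.76890 − 1)/3 = 0.25630; i = arccos(0.50626) = 59.585°.
sin r = sin 59.585°/1.330 = 0.64841; r = 40.422°.
D_min = 2·59.585° − 4·40.422° + 180° = 137.484°.
Rainbow angle = 180° − D_min = 42.516°.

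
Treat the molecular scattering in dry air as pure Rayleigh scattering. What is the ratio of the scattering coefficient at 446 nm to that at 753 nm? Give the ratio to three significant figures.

Rayleigh scattering ∝ λ⁻⁴, so the ratio of coefficients is the inverse fourth power of the wavelength ratio.
σ(446)/σ(753) = (753/446)⁴ = (1.6883)⁴ = 8.125.

8.13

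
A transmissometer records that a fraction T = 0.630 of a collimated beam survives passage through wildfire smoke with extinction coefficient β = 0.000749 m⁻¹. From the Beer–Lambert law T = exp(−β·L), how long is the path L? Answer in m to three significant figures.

Beer–Lambert: T = exp(−βL) ⇒ L = −ln(T)/β = −ln(0.630)/0.000749 = 0.4620/0.000749 = 616.9 m.

617 m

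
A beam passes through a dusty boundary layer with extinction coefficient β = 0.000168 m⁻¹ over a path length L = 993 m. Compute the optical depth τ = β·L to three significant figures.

0.167

τ = β·L = 0.000168 × 993 = 0.1668.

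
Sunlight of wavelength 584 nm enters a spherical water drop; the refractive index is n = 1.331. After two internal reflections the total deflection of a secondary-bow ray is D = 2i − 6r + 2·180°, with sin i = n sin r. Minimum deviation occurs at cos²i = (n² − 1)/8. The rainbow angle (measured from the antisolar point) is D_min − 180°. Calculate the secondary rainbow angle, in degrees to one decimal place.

cos²i = (1.77156 − 1)/8 = 0.09645; i = arccos(0.31056) = 71.907°.
sin r = sin 71.907°/1.331 = 0.71417; r = 45.575°.
D_min = 2·71.907° − 6·45.575° + 360° = 230.365°.
Rainbow angle = D_min − 180° = 50.365°.

50.4°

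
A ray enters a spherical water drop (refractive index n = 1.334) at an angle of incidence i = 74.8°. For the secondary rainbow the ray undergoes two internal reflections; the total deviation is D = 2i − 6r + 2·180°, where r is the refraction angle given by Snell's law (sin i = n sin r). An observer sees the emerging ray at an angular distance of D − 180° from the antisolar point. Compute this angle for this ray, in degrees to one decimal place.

sin r = sin 74.8° / 1.334 = 0.9650/1.334 = 0.7234; r = 46.34°.
D = 2·74.8° − 6·46.34° + 2·180° = 149.60° − 278.02° + 360° = 231.58°.
Angle from antisolar point = D − 180° = 51.58°.

51.6°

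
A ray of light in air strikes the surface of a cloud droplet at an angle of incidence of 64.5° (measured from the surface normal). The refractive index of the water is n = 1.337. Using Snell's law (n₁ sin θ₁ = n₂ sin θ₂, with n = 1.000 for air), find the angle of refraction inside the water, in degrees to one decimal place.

Snell: sin θ_r = sin θ_i / n = sin 64.5° / 1.337 = 0.9026 / 1.337 = 0.6751.
θ_r = arcsin(0.6751) = 42.46°.

42.5°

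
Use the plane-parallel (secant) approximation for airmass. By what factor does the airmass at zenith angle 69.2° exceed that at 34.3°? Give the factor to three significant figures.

X(69.2°)/X(34.3°) = sec 69.2° / sec 34.3° = cos 34.3° / cos 69.2° = 0.8261/0.3551 = 2.3263.

2.33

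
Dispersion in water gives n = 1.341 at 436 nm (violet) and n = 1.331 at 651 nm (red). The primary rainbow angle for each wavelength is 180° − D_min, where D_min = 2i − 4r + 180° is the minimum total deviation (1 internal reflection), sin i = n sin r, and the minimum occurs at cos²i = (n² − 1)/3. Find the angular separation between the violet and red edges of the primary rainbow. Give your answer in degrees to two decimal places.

1.44°

At 436 nm (n = 1.341): cos²i = 0.26609 → i = 58.946°, r = 39.705°, D_min = 139.071°, rainbow angle = 40.929°.
At 651 nm (n = 1.331): cos²i = 0.25719 → i = 59.527°, r = 40.356°, D_min = 137.630°, rainbow angle = 42.370°.
Angular width = |40.929° − 42.370°| = 1.441°.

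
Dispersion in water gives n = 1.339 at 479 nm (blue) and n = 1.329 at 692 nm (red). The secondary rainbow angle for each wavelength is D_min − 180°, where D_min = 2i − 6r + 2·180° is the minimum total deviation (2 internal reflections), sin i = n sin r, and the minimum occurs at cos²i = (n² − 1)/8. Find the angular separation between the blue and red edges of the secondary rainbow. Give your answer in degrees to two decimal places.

2.61°

At 479 nm (n = 1.339): cos²i = 0.09912 → i = 71.650°, r = 45.141°, D_min = 232.451°, rainbow angle = 52.451°.
At 692 nm (n = 1.329): cos²i = 0.09578 → i = 71.972°, r = 45.685°, D_min = 229.837°, rainbow angle = 49.837°.
Angular width = |52.451° − 49.837°| = 2.614°.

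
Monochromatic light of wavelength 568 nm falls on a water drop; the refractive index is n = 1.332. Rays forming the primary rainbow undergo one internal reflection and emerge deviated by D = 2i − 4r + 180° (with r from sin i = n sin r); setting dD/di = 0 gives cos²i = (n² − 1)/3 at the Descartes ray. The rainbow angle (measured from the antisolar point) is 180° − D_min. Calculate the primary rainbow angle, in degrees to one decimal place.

cos²i = (1.77422 − 1)/3 = 0.25807; i = arccos(0.50801) = 59.469°.
sin r = sin 59.469°/1.332 = 0.64666; r = 40.290°.
D_min = 2·59.469° − 4·40.290° + 180° = 137.776°.
Rainbow angle = 180° − D_min = 42.224°.

42.2°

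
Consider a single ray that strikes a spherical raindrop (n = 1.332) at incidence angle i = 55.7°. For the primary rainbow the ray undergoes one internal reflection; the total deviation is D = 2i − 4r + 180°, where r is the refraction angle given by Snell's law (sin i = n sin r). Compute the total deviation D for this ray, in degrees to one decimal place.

sin r = sin 55.7° / 1.332 = 0.8261/1.332 = 0.6202; r = 38.33°.
D = 2·55.7° − 4·38.33° + 180° = 111.40° − 153.32° + 180° = 138.08°.

138.1°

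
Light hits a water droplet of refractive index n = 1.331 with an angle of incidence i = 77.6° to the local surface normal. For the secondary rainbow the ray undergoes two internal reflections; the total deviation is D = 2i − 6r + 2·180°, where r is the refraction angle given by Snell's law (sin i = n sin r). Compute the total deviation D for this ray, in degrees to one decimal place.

232.0°

sin r = sin 77.6° / 1.331 = 0.9767/1.331 = 0.7338; r = 47.20°.
D = 2·77.6° − 6·47.20° + 2·180° = 155.20° − 283.23° + 360° = 231.97°.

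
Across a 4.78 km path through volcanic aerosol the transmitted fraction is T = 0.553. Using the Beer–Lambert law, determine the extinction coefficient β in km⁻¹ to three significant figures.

0.124 km⁻¹

Beer–Lambert: T = exp(−βL) ⇒ β = −ln(T)/L = −ln(0.553)/4.78 = 0.5924/4.78 = 0.1239 km⁻¹.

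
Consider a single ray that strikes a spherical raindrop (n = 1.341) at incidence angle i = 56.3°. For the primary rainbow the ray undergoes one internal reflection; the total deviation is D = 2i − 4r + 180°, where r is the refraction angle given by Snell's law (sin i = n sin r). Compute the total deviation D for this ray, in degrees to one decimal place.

139.2°

sin r = sin 56.3° / 1.341 = 0.8320/1.341 = 0.6204; r = 38.35°.
D = 2·56.3° − 4·38.35° + 180° = 112.60° − 153.38° + 180° = 139.22°.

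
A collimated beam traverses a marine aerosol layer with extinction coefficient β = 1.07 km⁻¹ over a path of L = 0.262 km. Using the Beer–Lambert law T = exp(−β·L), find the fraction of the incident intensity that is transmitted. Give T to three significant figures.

τ = β·L = 1.07 × 0.262 = 0.2803.
T = exp(−0.2803) = 0.7555.

0.756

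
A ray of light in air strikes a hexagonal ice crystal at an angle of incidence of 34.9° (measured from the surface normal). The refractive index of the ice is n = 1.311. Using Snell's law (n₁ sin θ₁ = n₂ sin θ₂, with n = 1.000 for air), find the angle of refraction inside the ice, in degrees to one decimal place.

Snell: sin θ_r = sin θ_i / n = sin 34.9° / 1.311 = 0.5721 / 1.311 = 0.4364.
θ_r = arcsin(0.4364) = 25.88°.

25.9°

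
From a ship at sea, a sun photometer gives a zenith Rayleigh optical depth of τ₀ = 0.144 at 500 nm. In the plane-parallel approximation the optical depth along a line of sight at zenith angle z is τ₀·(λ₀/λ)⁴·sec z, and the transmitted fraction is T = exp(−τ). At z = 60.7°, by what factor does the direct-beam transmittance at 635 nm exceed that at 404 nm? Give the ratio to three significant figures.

1.78

Airmass: sec 60.7° = 2.0434.
τ(635 nm) = 0.144 × (500/635)⁴ × 2.0434 = 0.144 × 0.3844 × 2.0434 = 0.1131.
τ(404 nm) = 0.144 × (500/404)⁴ × 2.0434 = 0.144 × 2.3461 × 2.0434 = 0.6903.
T(635)/T(404) = exp(τ_B − τ_A) = exp(0.5772) = 1.7811.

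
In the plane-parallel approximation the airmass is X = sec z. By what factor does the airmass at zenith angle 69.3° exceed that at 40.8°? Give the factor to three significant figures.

2.14

X(69.3°)/X(40.8°) = sec 69.3° / sec 40.8° = cos 40.8° / cos 69.3° = 0.7570/0.3535 = 2.1416.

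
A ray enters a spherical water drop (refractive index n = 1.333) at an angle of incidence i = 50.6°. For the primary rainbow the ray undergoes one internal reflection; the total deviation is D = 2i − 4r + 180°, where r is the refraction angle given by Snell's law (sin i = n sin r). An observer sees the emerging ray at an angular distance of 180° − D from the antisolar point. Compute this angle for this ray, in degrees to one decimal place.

40.5°

sin r = sin 50.6° / 1.333 = 0.7727/1.333 = 0.5797; r = 35.43°.
D = 2·50.6° − 4·35.43° + 180° = 101.20° − 141.72° + 180° = 139.48°.
Angle from antisolar point = 180° − D = 40.52°.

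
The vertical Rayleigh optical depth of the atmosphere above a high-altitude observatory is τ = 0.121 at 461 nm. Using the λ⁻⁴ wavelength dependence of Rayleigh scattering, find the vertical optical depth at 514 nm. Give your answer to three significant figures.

τ(514 nm) = τ(461 nm) × (461/514)⁴ = 0.121 × (0.8969)⁴ = 0.121 × 0.6471 = 0.0783.

0.0783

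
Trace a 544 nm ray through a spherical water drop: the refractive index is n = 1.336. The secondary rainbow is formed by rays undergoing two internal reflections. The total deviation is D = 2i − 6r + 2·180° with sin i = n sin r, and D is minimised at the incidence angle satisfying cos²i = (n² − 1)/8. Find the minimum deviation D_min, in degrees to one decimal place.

231.7°

cos²i = (1.78490 − 1)/8 = 0.09811; i = arccos(0.31323) = 71.746°.
sin r = sin 71.746°/1.336 = 0.71084; r = 45.303°.
D_min = 2·71.746° − 6·45.303° + 360° = 231.674°.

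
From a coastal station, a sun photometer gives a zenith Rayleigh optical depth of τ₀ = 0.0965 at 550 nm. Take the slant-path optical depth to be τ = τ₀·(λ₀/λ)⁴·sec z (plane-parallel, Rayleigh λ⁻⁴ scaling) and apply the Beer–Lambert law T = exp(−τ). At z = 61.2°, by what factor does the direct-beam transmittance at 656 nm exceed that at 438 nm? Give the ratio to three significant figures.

1.49

Airmass: sec 61.2° = 2.0757.
τ(656 nm) = 0.0965 × (550/656)⁴ × 2.0757 = 0.0965 × 0.4941 × 2.0757 = 0.0990.
τ(438 nm) = 0.0965 × (550/438)⁴ × 2.0757 = 0.0965 × 2.4863 × 2.0757 = 0.4980.
T(656)/T(438) = exp(τ_B − τ_A) = exp(0.3991) = 1.4904.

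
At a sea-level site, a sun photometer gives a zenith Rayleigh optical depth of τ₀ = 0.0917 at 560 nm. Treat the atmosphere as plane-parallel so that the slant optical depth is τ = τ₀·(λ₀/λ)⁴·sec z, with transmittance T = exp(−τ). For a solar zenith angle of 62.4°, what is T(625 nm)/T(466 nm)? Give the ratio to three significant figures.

1.33

Airmass: sec 62.4° = 2.1584.
τ(625 nm) = 0.0917 × (560/625)⁴ × 2.1584 = 0.0917 × 0.6445 × 2.1584 = 0.1276.
τ(466 nm) = 0.0917 × (560/466)⁴ × 2.1584 = 0.0917 × 2.0855 × 2.1584 = 0.4128.
T(625)/T(466) = exp(τ_B − τ_A) = exp(0.2852) = 1.3300.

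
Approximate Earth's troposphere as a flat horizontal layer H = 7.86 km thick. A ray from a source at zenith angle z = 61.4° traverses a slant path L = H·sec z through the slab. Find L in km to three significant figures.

16.4 km

sec z = 1/cos 61.4° = 2.0890.
L = 7.86 × 2.0890 = 16.420 km.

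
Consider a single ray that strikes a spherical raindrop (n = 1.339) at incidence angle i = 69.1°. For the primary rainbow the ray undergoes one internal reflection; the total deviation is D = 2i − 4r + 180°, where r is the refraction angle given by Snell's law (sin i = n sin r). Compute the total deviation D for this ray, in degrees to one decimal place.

141.2°

sin r = sin 69.1° / 1.339 = 0.9342/1.339 = 0.6977; r = 44.24°.
D = 2·69.1° − 4·44.24° + 180° = 138.20° − 176.97° + 180° = 141.23°.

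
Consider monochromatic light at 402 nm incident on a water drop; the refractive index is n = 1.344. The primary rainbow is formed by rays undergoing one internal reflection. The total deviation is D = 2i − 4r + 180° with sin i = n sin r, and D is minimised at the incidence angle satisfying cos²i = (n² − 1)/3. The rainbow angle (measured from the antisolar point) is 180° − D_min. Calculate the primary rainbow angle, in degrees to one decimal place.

40.5°

cos²i = (1.80634 − 1)/3 = 0.26878; i = arccos(0.51844) = 58.772°.
sin r = sin 58.772°/1.344 = 0.63625; r = 39.512°.
D_min = 2·58.772° − 4·39.512° + 180° = 139.495°.
Rainbow angle = 180° − D_min = 40.505°.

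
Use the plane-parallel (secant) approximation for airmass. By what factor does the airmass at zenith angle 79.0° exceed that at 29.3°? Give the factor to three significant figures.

4.57

X(79.0°)/X(29.3°) = sec 79.0° / sec 29.3° = cos 29.3° / cos 79.0° = 0.8721/0.1908 = 4.5704.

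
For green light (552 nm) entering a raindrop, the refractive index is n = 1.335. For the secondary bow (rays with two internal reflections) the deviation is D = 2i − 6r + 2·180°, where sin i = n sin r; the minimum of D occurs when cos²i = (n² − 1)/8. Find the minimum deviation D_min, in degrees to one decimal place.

cos²i = (1.78222 − 1)/8 = 0.09778; i = arccos(0.31269) = 71.778°.
sin r = sin 71.778°/1.335 = 0.71150; r = 45.357°.
D_min = 2·71.778° − 6·45.357° + 360° = 231.414°.

231.4°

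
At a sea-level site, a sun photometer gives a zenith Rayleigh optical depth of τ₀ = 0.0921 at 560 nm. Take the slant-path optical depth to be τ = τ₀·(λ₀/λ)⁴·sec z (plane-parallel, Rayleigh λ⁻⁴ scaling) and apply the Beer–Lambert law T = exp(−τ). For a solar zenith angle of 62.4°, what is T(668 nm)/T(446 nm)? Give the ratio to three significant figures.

Airmass: sec 62.4° = 2.1584.
τ(668 nm) = 0.0921 × (560/668)⁴ × 2.1584 = 0.0921 × 0.4939 × 2.1584 = 0.0982.
τ(446 nm) = 0.0921 × (560/446)⁴ × 2.1584 = 0.0921 × 2.4855 × 2.1584 = 0.4941.
T(668)/T(446) = exp(τ_B − τ_A) = exp(0.3959) = 1.4857.

1.49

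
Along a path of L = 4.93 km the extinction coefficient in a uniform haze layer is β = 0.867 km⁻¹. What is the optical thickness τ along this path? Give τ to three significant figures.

4.27

τ = β·L = 0.867 × 4.93 = 4.2743.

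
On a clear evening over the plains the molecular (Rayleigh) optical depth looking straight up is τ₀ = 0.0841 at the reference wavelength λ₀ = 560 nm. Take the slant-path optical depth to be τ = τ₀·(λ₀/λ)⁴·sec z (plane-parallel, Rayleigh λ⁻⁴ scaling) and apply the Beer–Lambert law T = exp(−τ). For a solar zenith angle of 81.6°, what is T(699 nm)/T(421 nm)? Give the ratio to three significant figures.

4.78

Airmass: sec 81.6° = 6.8454.
τ(699 nm) = 0.0841 × (560/699)⁴ × 6.8454 = 0.0841 × 0.4119 × 6.8454 = 0.2372.
τ(421 nm) = 0.0841 × (560/421)⁴ × 6.8454 = 0.0841 × 3.1306 × 6.8454 = 1.8023.
T(699)/T(421) = exp(τ_B − τ_A) = exp(1.5651) = 4.7832.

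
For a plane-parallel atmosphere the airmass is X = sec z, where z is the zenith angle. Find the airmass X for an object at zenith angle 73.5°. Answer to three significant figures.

3.52

X = sec z = 1/cos 73.5° = 1/0.2840 = 3.5209.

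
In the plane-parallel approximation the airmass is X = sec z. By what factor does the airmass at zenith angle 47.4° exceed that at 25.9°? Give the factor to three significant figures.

X(47.4°)/X(25.9°) = sec 47.4° / sec 25.9° = cos 25.9° / cos 47.4° = 0.8996/0.6769 = 1.3290.

1.33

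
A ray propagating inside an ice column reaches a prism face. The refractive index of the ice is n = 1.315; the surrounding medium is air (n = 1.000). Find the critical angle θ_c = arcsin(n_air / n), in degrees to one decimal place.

49.5°

sin θ_c = n_air / n = 1.000 / 1.315 = 0.7605.
θ_c = arcsin(0.7605) = 49.50°.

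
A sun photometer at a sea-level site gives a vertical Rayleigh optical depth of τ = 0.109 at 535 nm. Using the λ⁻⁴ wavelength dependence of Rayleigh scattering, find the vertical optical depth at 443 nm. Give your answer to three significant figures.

τ(443 nm) = τ(535 nm) × (535/443)⁴ = 0.109 × (1.2077)⁴ = 0.109 × 2.1272 = 0.2319.

0.232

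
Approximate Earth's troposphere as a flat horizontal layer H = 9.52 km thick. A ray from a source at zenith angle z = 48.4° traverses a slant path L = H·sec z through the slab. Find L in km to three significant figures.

sec z = 1/cos 48.4° = 1.5062.
L = 9.52 × 1.5062 = 14.339 km.

14.3 km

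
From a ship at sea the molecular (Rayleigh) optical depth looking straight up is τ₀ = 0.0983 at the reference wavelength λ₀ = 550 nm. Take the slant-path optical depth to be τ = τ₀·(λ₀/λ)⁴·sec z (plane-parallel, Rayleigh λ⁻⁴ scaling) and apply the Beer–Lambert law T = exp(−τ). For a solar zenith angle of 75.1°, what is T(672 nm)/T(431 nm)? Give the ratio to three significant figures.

2.32

Airmass: sec 75.1° = 3.8890.
τ(672 nm) = 0.0983 × (550/672)⁴ × 3.8890 = 0.0983 × 0.4487 × 3.8890 = 0.1715.
τ(431 nm) = 0.0983 × (550/431)⁴ × 3.8890 = 0.0983 × 2.6518 × 3.8890 = 1.0138.
T(672)/T(431) = exp(τ_B − τ_A) = exp(0.8422) = 2.3215.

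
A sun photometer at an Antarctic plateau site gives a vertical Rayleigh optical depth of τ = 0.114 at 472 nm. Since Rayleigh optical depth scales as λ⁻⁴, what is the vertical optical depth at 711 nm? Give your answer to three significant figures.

τ(711 nm) = τ(472 nm) × (472/711)⁴ = 0.114 × (0.6639)⁴ = 0.114 × 0.1942 = 0.0221.

0.0221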